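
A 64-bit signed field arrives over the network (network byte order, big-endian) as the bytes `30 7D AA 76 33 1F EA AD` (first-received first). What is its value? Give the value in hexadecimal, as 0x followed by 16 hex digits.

Big-endian stores the most-significant byte at the lowest address.
The bytes are already most-significant first: 0x307DAA76331FEAAD.

0x307DAA76331FEAAD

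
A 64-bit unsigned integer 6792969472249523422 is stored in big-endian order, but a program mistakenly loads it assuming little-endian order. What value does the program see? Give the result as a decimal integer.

16027327611100808542

6792969472249523422 in 64-bit hexadecimal is 0x5E4579BE8B816CDE.
Stored big-endian, the bytes at ascending addresses are 5E 45 79 BE 8B 81 6C DE.
Read back as little-endian, the first byte is least significant, giving 0xDE6C818BBE79455E.
0xDE6C818BBE79455E = 16027327611100808542.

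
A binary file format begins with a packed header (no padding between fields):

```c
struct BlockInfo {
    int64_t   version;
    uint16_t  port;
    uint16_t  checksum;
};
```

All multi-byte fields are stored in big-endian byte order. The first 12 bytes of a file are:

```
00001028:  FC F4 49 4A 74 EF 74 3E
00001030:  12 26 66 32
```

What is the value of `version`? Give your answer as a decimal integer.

`version` is the first field, at byte offset 0, occupying 8 bytes.
Bytes at offsets 0..7: FC F4 49 4A 74 EF 74 3E.
In big-endian order the high byte comes first in memory.
The bytes are already most-significant first: 0xFCF4494A74EF743E.
Top bit is set, so as a signed 64-bit value this is 0xFCF4494A74EF743E − 2^64 = -219469897696054210.

-219469897696054210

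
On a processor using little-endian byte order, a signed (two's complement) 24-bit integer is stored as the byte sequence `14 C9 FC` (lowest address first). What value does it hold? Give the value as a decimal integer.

-210668

Little-endian stores the least-significant byte at the lowest address.
Reassemble most-significant byte first: FC C9 14 → 0xFCC914.
Top bit is set, so as a signed 24-bit value this is 0xFCC914 − 2^24 = -210668.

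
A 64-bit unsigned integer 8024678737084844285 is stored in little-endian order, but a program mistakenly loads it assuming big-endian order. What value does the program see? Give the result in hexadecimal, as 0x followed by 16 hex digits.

8024678737084844285 in 64-bit hexadecimal is 0x6F5D62CB789288FD.
Stored little-endian, the bytes at ascending addresses are FD 88 92 78 CB 62 5D 6F.
Read back as big-endian, the last byte is least significant, giving 0xFD889278CB625D6F.

0xFD889278CB625D6F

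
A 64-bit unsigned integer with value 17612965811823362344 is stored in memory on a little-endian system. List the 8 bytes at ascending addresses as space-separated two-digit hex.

28 C1 D4 9E 16 D3 6D F4

17612965811823362344 in hexadecimal, padded to 64 bits, is 0xF46DD3169ED4C128.
Split into bytes (most-significant first): F4 6D D3 16 9E D4 C1 28.
Little-endian stores the least-significant byte at the lowest address.
So at ascending addresses the bytes are 28 C1 D4 9E 16 D3 6D F4.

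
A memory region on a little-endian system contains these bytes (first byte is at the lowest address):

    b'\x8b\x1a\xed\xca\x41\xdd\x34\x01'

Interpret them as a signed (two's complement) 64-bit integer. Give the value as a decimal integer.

86937567474031243

In little-endian order the low byte comes first in memory.
Reassemble most-significant byte first: 01 34 DD 41 CA ED 1A 8B → 0x0134DD41CAED1A8B.
0x0134DD41CAED1A8B = 86937567474031243.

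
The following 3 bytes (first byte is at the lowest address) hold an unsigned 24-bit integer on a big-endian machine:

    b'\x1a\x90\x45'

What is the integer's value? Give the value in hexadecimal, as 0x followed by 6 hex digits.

0x1A9045

Big-endian stores the most-significant byte at the lowest address.
The bytes are already most-significant first: 0x1A9045.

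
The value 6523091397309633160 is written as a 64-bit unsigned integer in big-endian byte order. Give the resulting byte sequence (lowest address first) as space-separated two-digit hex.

6523091397309633160 in hexadecimal, padded to 64 bits, is 0x5A86AD10A60C1288.
Split into bytes (most-significant first): 5A 86 AD 10 A6 0C 12 88.
Big-endian: lowest address holds the most-significant byte.
So the memory order matches the most-significant-first order: 5A 86 AD 10 A6 0C 12 88.

5A 86 AD 10 A6 0C 12 88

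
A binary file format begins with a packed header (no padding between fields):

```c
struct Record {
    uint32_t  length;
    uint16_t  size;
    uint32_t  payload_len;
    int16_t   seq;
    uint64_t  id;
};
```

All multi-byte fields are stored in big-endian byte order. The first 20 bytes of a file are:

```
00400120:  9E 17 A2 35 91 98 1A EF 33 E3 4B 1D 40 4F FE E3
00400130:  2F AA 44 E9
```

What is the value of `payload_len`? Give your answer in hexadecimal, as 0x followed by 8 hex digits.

0x1AEF33E3

`payload_len` follows `length` (4 B), `size` (2 B), so it starts at offset 4 + 2 = 6 and occupies 4 bytes.
Bytes at offsets 6..9: 1A EF 33 E3.
Big-endian: lowest address holds the most-significant byte.
The bytes are already most-significant first: 0x1AEF33E3.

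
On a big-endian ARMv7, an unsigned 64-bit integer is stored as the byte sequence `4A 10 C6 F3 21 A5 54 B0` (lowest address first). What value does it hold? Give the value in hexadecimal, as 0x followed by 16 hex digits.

Big-endian: lowest address holds the most-significant byte.
The bytes are already most-significant first: 0x4A10C6F321A554B0.

0x4A10C6F321A554B0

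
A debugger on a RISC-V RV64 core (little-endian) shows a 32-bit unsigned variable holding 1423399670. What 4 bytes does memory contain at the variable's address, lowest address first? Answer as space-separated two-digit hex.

F6 5A D7 54

1423399670 in hexadecimal, padded to 32 bits, is 0x54D75AF6.
Split into bytes (most-significant first): 54 D7 5A F6.
In little-endian order the low byte comes first in memory.
So at ascending addresses the bytes are F6 5A D7 54.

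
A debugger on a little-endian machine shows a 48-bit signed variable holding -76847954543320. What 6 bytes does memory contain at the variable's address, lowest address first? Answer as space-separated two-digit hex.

28 BD F7 70 1B BA

Two's complement of -76847954543320 in 48 bits: 76847954543320 = 0x45E48F0842D8; invert → 0xBA1B70F7BD27; add 1 → 0xBA1B70F7BD28.
Split into bytes (most-significant first): BA 1B 70 F7 BD 28.
Little-endian stores the least-significant byte at the lowest address.
So at ascending addresses the bytes are 28 BD F7 70 1B BA.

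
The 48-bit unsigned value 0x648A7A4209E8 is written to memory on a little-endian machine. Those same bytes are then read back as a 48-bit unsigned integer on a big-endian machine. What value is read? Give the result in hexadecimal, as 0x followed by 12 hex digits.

0xE809427A8A64

Stored little-endian, the bytes at ascending addresses are E8 09 42 7A 8A 64.
Read back as big-endian, the last byte is least significant, giving 0xE809427A8A64.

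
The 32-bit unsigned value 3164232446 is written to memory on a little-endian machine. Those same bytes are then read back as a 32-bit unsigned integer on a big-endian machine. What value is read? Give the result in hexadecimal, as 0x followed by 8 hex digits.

0xFE5A9ABC

3164232446 in 32-bit hexadecimal is 0xBC9A5AFE.
Stored little-endian, the bytes at ascending addresses are FE 5A 9A BC.
Read back as big-endian, the last byte is least significant, giving 0xFE5A9ABC.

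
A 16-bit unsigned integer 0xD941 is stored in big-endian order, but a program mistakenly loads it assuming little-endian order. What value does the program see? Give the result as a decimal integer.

Stored big-endian, the bytes at ascending addresses are D9 41.
Read back as little-endian, the first byte is least significant, giving 0x41D9.
0x41D9 = 16857.

16857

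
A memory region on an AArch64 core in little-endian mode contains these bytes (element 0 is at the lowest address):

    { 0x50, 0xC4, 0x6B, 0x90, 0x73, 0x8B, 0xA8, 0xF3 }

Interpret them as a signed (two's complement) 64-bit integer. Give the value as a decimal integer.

-889307597945191344

In little-endian order the low byte comes first in memory.
Reassemble most-significant byte first: F3 A8 8B 73 90 6B C4 50 → 0xF3A88B73906BC450.
Top bit is set, so as a signed 64-bit value this is 0xF3A88B73906BC450 − 2^64 = -889307597945191344.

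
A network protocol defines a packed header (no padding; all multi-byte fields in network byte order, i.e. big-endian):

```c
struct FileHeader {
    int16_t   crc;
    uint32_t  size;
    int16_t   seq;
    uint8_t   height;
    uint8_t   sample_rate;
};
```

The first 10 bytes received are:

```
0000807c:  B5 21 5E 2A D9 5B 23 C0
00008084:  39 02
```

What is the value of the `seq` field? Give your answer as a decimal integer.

9152

`seq` follows `crc` (2 B), `size` (4 B), so it starts at offset 2 + 4 = 6 and occupies 2 bytes.
Bytes at offsets 6..7: 23 C0.
Big-endian: lowest address holds the most-significant byte.
The bytes are already most-significant first: 0x23C0.
0x23C0 = 9152.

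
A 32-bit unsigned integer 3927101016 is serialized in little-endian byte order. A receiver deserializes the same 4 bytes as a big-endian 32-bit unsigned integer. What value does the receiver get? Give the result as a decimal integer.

1489900266

3927101016 in 32-bit hexadecimal is 0xEA12CE58.
Stored little-endian, the bytes at ascending addresses are 58 CE 12 EA.
Read back as big-endian, the last byte is least significant, giving 0x58CE12EA.
0x58CE12EA = 1489900266.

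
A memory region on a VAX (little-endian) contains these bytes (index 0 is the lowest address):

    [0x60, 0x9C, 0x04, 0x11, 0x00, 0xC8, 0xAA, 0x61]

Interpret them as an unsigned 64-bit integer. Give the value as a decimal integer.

Little-endian stores the least-significant byte at the lowest address.
Reassemble most-significant byte first: 61 AA C8 00 11 04 9C 60 → 0x61AAC80011049C60.
0x61AAC80011049C60 = 7037657270330891360.

7037657270330891360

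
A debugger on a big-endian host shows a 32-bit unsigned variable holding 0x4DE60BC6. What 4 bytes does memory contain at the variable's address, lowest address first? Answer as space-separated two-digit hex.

4D E6 0B C6

Split into bytes (most-significant first): 4D E6 0B C6.
Big-endian stores the most-significant byte at the lowest address.
So the memory order matches the most-significant-first order: 4D E6 0B C6.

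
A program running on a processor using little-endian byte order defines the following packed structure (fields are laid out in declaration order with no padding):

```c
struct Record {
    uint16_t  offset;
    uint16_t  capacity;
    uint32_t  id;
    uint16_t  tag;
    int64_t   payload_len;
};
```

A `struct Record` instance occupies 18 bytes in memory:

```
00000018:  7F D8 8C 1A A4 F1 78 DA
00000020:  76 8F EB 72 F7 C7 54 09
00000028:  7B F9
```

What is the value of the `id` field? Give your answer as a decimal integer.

3665359268

`id` follows `offset` (2 B), `capacity` (2 B), so it starts at offset 2 + 2 = 4 and occupies 4 bytes.
Bytes at offsets 4..7: A4 F1 78 DA.
Little-endian stores the least-significant byte at the lowest address.
Reassemble most-significant byte first: DA 78 F1 A4 → 0xDA78F1A4.
0xDA78F1A4 = 3665359268.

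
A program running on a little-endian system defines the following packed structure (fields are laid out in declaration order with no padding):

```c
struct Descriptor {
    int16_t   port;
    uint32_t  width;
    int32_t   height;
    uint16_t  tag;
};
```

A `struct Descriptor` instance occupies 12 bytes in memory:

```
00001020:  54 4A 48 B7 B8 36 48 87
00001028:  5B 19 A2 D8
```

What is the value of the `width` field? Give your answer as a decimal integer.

918075208

`width` follows `port` (2 bytes), so it starts at byte offset 2 and occupies 4 bytes.
Bytes at offsets 2..5: 48 B7 B8 36.
In little-endian order the low byte comes first in memory.
Reassemble most-significant byte first: 36 B8 B7 48 → 0x36B8B748.
0x36B8B748 = 918075208.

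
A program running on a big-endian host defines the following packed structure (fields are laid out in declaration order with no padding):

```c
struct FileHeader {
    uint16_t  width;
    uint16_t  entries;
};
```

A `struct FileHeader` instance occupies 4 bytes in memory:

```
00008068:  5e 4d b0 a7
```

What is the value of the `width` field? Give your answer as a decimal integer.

24141

`width` is the first field, at byte offset 0, occupying 2 bytes.
Bytes at offsets 0..1: 5E 4D.
Big-endian stores the most-significant byte at the lowest address.
The bytes are already most-significant first: 0x5E4D.
0x5E4D = 24141.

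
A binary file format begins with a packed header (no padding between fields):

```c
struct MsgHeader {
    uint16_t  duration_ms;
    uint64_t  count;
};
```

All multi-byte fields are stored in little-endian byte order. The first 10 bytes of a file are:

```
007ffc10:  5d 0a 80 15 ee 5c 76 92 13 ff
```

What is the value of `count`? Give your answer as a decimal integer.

`count` follows `duration_ms` (2 bytes), so it starts at byte offset 2 and occupies 8 bytes.
Bytes at offsets 2..9: 80 15 EE 5C 76 92 13 FF.
Little-endian: lowest address holds the least-significant byte.
Reassemble most-significant byte first: FF 13 92 76 5C EE 15 80 → 0xFF1392765CEE1580.
0xFF1392765CEE1580 = 18380195541292029312.

18380195541292029312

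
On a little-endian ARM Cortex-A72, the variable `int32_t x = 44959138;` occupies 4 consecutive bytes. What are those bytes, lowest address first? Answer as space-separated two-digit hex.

44959138 in hexadecimal, padded to 32 bits, is 0x02AE05A2.
Split into bytes (most-significant first): 02 AE 05 A2.
Little-endian stores the least-significant byte at the lowest address.
So at ascending addresses the bytes are A2 05 AE 02.

A2 05 AE 02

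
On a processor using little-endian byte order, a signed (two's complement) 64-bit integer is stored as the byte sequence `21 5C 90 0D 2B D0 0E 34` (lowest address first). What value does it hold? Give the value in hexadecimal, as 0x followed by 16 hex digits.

0x340ED02B0D905C21

Little-endian: lowest address holds the least-significant byte.
Reassemble most-significant byte first: 34 0E D0 2B 0D 90 5C 21 → 0x340ED02B0D905C21.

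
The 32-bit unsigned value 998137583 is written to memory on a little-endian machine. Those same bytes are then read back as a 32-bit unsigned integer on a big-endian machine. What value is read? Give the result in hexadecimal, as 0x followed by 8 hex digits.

0xEF5E7E3B

998137583 in 32-bit hexadecimal is 0x3B7E5EEF.
Stored little-endian, the bytes at ascending addresses are EF 5E 7E 3B.
Read back as big-endian, the last byte is least significant, giving 0xEF5E7E3B.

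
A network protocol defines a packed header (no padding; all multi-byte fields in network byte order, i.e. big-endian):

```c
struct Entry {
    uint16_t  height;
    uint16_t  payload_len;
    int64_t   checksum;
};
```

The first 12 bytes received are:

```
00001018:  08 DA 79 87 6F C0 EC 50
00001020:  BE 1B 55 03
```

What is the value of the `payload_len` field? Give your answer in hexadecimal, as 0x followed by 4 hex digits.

`payload_len` follows `height` (2 bytes), so it starts at byte offset 2 and occupies 2 bytes.
Bytes at offsets 2..3: 79 87.
Big-endian stores the most-significant byte at the lowest address.
The bytes are already most-significant first: 0x7987.

0x7987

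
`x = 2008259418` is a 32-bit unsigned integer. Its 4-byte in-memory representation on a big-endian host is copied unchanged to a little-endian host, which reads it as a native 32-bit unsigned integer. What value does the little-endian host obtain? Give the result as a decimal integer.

1520153463

2008259418 in 32-bit hexadecimal is 0x77B39B5A.
Stored big-endian, the bytes at ascending addresses are 77 B3 9B 5A.
Read back as little-endian, the first byte is least significant, giving 0x5A9BB377.
0x5A9BB377 = 1520153463.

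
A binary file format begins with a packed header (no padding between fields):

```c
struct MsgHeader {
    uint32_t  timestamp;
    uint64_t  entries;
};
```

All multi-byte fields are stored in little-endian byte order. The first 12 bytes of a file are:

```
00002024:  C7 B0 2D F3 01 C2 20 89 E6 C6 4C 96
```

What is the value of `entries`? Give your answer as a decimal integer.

`entries` follows `timestamp` (4 bytes), so it starts at byte offset 4 and occupies 8 bytes.
Bytes at offsets 4..11: 01 C2 20 89 E6 C6 4C 96.
In little-endian order the low byte comes first in memory.
Reassemble most-significant byte first: 96 4C C6 E6 89 20 C2 01 → 0x964CC6E68920C201.
0x964CC6E68920C201 = 10830249897364603393.

10830249897364603393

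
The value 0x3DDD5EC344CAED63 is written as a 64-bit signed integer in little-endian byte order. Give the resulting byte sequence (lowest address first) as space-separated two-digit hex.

63 ED CA 44 C3 5E DD 3D

Split into bytes (most-significant first): 3D DD 5E C3 44 CA ED 63.
Little-endian: lowest address holds the least-significant byte.
So at ascending addresses the bytes are 63 ED CA 44 C3 5E DD 3D.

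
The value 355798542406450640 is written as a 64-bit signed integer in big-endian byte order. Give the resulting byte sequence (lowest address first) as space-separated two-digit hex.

355798542406450640 in hexadecimal, padded to 64 bits, is 0x04F00CE3A3BCFDD0.
Split into bytes (most-significant first): 04 F0 0C E3 A3 BC FD D0.
Big-endian: lowest address holds the most-significant byte.
So the memory order matches the most-significant-first order: 04 F0 0C E3 A3 BC FD D0.

04 F0 0C E3 A3 BC FD D0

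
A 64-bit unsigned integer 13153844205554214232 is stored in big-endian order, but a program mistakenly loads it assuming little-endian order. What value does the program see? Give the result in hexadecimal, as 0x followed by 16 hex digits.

0x58A5E3E69CD78BB6

13153844205554214232 in 64-bit hexadecimal is 0xB68BD79CE6E3A558.
Stored big-endian, the bytes at ascending addresses are B6 8B D7 9C E6 E3 A5 58.
Read back as little-endian, the first byte is least significant, giving 0x58A5E3E69CD78BB6.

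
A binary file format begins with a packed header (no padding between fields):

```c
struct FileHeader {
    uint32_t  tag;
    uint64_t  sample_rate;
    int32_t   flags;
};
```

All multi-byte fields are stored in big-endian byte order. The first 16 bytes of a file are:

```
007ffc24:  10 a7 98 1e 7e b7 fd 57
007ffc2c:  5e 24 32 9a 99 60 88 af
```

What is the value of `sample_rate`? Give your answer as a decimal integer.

`sample_rate` follows `tag` (4 bytes), so it starts at byte offset 4 and occupies 8 bytes.
Bytes at offsets 4..11: 7E B7 FD 57 5E 24 32 9A.
In big-endian order the high byte comes first in memory.
The bytes are already most-significant first: 0x7EB7FD575E24329A.
0x7EB7FD575E24329A = 9131045321200382618.

9131045321200382618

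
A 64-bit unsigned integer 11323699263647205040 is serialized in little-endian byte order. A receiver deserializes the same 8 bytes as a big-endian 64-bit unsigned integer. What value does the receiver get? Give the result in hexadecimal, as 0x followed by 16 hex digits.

0xB0460B197CDC259D

11323699263647205040 in 64-bit hexadecimal is 0x9D25DC7C190B46B0.
Stored little-endian, the bytes at ascending addresses are B0 46 0B 19 7C DC 25 9D.
Read back as big-endian, the last byte is least significant, giving 0xB0460B197CDC259D.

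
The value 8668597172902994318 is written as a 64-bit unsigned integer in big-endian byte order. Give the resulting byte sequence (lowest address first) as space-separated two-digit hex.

78 4D 0B 33 57 D6 A1 8E

8668597172902994318 in hexadecimal, padded to 64 bits, is 0x784D0B3357D6A18E.
Split into bytes (most-significant first): 78 4D 0B 33 57 D6 A1 8E.
In big-endian order the high byte comes first in memory.
So the memory order matches the most-significant-first order: 78 4D 0B 33 57 D6 A1 8E.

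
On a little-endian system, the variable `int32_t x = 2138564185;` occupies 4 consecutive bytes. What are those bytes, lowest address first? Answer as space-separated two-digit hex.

59 E6 77 7F

2138564185 in hexadecimal, padded to 32 bits, is 0x7F77E659.
Split into bytes (most-significant first): 7F 77 E6 59.
Little-endian stores the least-significant byte at the lowest address.
So at ascending addresses the bytes are 59 E6 77 7F.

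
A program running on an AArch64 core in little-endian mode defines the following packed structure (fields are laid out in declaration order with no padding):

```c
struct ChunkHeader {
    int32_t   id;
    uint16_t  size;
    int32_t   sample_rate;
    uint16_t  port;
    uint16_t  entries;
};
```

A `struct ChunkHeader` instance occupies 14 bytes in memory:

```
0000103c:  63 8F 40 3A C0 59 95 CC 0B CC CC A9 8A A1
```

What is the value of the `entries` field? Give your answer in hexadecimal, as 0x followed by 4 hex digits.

`entries` follows `id` (4 B), `size` (2 B), `sample_rate` (4 B), `port` (2 B), so it starts at offset 4 + 2 + 4 + 2 = 12 and occupies 2 bytes.
Bytes at offsets 12..13: 8A A1.
In little-endian order the low byte comes first in memory.
Reassemble most-significant byte first: A1 8A → 0xA18A.

0xA18A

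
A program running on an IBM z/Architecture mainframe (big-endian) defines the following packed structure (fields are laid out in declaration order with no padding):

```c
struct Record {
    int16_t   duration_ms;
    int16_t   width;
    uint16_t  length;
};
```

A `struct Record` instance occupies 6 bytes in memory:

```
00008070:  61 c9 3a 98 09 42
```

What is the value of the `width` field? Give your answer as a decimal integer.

15000

`width` follows `duration_ms` (2 bytes), so it starts at byte offset 2 and occupies 2 bytes.
Bytes at offsets 2..3: 3A 98.
In big-endian order the high byte comes first in memory.
The bytes are already most-significant first: 0x3A98.
0x3A98 = 15000.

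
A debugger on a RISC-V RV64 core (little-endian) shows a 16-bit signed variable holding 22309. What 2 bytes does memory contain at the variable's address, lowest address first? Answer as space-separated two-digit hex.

25 57

22309 in hexadecimal, padded to 16 bits, is 0x5725.
Split into bytes (most-significant first): 57 25.
Little-endian: lowest address holds the least-significant byte.
So at ascending addresses the bytes are 25 57.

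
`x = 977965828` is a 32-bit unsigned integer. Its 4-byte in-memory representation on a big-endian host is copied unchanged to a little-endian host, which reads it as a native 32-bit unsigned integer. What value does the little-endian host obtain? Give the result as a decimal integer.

76761658

977965828 in 32-bit hexadecimal is 0x3A4A9304.
Stored big-endian, the bytes at ascending addresses are 3A 4A 93 04.
Read back as little-endian, the first byte is least significant, giving 0x04934A3A.
0x04934A3A = 76761658.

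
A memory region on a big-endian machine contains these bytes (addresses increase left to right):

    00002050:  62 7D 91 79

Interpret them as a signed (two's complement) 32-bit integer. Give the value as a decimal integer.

1652396409

In big-endian order the high byte comes first in memory.
The bytes are already most-significant first: 0x627D9179.
0x627D9179 = 1652396409.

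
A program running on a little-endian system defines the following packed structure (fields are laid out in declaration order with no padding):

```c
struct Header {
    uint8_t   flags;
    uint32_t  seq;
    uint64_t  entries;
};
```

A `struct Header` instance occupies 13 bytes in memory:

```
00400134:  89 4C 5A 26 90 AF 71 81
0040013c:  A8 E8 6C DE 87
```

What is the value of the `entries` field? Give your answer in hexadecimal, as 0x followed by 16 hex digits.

`entries` follows `flags` (1 B), `seq` (4 B), so it starts at offset 1 + 4 = 5 and occupies 8 bytes.
Bytes at offsets 5..12: AF 71 81 A8 E8 6C DE 87.
Little-endian stores the least-significant byte at the lowest address.
Reassemble most-significant byte first: 87 DE 6C E8 A8 81 71 AF → 0x87DE6CE8A88171AF.

0x87DE6CE8A88171AF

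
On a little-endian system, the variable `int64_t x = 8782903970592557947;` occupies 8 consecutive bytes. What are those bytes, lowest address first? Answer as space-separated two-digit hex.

8782903970592557947 in hexadecimal, padded to 64 bits, is 0x79E324A09F898B7B.
Split into bytes (most-significant first): 79 E3 24 A0 9F 89 8B 7B.
In little-endian order the low byte comes first in memory.
So at ascending addresses the bytes are 7B 8B 89 9F A0 24 E3 79.

7B 8B 89 9F A0 24 E3 79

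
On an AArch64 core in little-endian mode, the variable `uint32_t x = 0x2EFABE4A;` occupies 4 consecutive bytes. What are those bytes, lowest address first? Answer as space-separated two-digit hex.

Split into bytes (most-significant first): 2E FA BE 4A.
In little-endian order the low byte comes first in memory.
So at ascending addresses the bytes are 4A BE FA 2E.

4A BE FA 2E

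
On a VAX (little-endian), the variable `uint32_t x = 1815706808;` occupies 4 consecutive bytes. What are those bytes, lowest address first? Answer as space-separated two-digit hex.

1815706808 in hexadecimal, padded to 32 bits, is 0x6C397CB8.
Split into bytes (most-significant first): 6C 39 7C B8.
Little-endian: lowest address holds the least-significant byte.
So at ascending addresses the bytes are B8 7C 39 6C.

B8 7C 39 6C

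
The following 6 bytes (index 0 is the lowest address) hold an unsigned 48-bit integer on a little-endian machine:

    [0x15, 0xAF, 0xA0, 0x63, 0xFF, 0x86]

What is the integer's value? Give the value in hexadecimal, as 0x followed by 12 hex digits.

0x86FF63A0AF15

In little-endian order the low byte comes first in memory.
Reassemble most-significant byte first: 86 FF 63 A0 AF 15 → 0x86FF63A0AF15.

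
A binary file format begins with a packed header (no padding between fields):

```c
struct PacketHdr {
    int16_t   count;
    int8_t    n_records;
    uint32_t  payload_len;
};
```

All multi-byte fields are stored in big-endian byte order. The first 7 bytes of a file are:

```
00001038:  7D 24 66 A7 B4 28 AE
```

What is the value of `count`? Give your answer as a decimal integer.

32036

`count` is the first field, at byte offset 0, occupying 2 bytes.
Bytes at offsets 0..1: 7D 24.
Big-endian: lowest address holds the most-significant byte.
The bytes are already most-significant first: 0x7D24.
0x7D24 = 32036.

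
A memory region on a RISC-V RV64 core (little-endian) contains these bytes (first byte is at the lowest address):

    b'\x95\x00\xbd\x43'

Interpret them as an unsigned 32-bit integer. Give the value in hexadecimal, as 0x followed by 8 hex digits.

In little-endian order the low byte comes first in memory.
Reassemble most-significant byte first: 43 BD 00 95 → 0x43BD0095.

0x43BD0095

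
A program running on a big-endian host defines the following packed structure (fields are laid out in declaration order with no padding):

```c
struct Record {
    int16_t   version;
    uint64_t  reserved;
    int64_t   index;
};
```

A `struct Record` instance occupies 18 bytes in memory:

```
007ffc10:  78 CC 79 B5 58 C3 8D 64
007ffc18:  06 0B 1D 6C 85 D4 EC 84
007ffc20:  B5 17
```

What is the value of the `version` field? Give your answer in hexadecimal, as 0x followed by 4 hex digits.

`version` is the first field, at byte offset 0, occupying 2 bytes.
Bytes at offsets 0..1: 78 CC.
Big-endian: lowest address holds the most-significant byte.
The bytes are already most-significant first: 0x78CC.

0x78CC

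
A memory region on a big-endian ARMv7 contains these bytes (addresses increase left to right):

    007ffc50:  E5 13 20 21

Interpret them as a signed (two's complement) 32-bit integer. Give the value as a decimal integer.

-451731423

Big-endian: lowest address holds the most-significant byte.
The bytes are already most-significant first: 0xE5132021.
Top bit is set, so as a signed 32-bit value this is 0xE5132021 − 2^32 = -451731423.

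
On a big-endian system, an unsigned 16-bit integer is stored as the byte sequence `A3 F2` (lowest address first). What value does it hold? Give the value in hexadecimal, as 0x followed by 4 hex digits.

In big-endian order the high byte comes first in memory.
The bytes are already most-significant first: 0xA3F2.

0xA3F2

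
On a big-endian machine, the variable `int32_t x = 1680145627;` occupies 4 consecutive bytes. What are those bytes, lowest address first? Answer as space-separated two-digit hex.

1680145627 in hexadecimal, padded to 32 bits, is 0x6424FCDB.
Split into bytes (most-significant first): 64 24 FC DB.
Big-endian: lowest address holds the most-significant byte.
So the memory order matches the most-significant-first order: 64 24 FC DB.

64 24 FC DB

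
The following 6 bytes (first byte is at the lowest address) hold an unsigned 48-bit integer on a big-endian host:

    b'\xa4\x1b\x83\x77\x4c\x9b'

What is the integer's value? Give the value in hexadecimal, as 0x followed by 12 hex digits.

Big-endian: lowest address holds the most-significant byte.
The bytes are already most-significant first: 0xA41B83774C9B.

0xA41B83774C9B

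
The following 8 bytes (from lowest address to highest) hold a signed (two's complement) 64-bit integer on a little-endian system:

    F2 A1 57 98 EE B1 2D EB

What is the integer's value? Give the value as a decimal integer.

In little-endian order the low byte comes first in memory.
Reassemble most-significant byte first: EB 2D B1 EE 98 57 A1 F2 → 0xEB2DB1EE9857A1F2.
Top bit is set, so as a signed 64-bit value this is 0xEB2DB1EE9857A1F2 − 2^64 = -1500347462528294414.

-1500347462528294414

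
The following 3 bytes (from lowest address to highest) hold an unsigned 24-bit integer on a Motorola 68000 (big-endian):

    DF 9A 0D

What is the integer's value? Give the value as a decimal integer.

Big-endian stores the most-significant byte at the lowest address.
The bytes are already most-significant first: 0xDF9A0D.
0xDF9A0D = 14653965.

14653965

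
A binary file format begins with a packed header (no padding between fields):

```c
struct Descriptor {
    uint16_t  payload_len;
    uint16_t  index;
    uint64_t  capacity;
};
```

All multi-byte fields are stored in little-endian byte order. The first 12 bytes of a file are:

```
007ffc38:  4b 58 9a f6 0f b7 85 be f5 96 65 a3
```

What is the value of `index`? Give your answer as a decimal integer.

63130

`index` follows `payload_len` (2 bytes), so it starts at byte offset 2 and occupies 2 bytes.
Bytes at offsets 2..3: 9A F6.
Little-endian: lowest address holds the least-significant byte.
Reassemble most-significant byte first: F6 9A → 0xF69A.
0xF69A = 63130.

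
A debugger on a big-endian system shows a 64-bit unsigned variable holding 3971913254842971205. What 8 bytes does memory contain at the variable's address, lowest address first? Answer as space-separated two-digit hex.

37 1F 12 0F A9 94 B4 45

3971913254842971205 in hexadecimal, padded to 64 bits, is 0x371F120FA994B445.
Split into bytes (most-significant first): 37 1F 12 0F A9 94 B4 45.
Big-endian stores the most-significant byte at the lowest address.
So the memory order matches the most-significant-first order: 37 1F 12 0F A9 94 B4 45.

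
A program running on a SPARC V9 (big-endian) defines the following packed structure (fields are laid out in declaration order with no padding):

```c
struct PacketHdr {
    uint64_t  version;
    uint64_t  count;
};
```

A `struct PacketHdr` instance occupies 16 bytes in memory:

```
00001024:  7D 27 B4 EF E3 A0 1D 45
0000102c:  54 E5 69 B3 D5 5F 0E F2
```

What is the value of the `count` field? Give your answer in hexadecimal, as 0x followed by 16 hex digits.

`count` follows `version` (8 bytes), so it starts at byte offset 8 and occupies 8 bytes.
Bytes at offsets 8..15: 54 E5 69 B3 D5 5F 0E F2.
In big-endian order the high byte comes first in memory.
The bytes are already most-significant first: 0x54E569B3D55F0EF2.

0x54E569B3D55F0EF2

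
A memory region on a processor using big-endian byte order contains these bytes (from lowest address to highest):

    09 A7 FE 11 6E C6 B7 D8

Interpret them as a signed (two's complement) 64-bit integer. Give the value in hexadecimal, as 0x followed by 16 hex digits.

Big-endian: lowest address holds the most-significant byte.
The bytes are already most-significant first: 0x09A7FE116EC6B7D8.

0x09A7FE116EC6B7D8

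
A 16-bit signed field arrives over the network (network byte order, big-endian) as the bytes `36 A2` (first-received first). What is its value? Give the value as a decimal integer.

13986

In big-endian order the high byte comes first in memory.
The bytes are already most-significant first: 0x36A2.
0x36A2 = 13986.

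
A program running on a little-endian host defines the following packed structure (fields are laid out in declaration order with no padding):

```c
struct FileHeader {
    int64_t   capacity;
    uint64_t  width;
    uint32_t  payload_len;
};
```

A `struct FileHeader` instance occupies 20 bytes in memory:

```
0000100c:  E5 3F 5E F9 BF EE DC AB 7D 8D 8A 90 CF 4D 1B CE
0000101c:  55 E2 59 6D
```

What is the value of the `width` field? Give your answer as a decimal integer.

14851549750062910845

`width` follows `capacity` (8 bytes), so it starts at byte offset 8 and occupies 8 bytes.
Bytes at offsets 8..15: 7D 8D 8A 90 CF 4D 1B CE.
Little-endian stores the least-significant byte at the lowest address.
Reassemble most-significant byte first: CE 1B 4D CF 90 8A 8D 7D → 0xCE1B4DCF908A8D7D.
0xCE1B4DCF908A8D7D = 14851549750062910845.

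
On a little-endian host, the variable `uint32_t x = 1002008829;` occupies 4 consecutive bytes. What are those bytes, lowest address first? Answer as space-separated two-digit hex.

1002008829 in hexadecimal, padded to 32 bits, is 0x3BB970FD.
Split into bytes (most-significant first): 3B B9 70 FD.
In little-endian order the low byte comes first in memory.
So at ascending addresses the bytes are FD 70 B9 3B.

FD 70 B9 3B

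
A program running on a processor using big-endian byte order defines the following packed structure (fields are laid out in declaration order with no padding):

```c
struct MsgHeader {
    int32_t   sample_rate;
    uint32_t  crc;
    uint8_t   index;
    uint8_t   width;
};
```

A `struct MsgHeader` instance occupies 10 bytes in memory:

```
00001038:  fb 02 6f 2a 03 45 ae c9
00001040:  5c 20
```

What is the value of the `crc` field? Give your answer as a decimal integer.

`crc` follows `sample_rate` (4 bytes), so it starts at byte offset 4 and occupies 4 bytes.
Bytes at offsets 4..7: 03 45 AE C9.
In big-endian order the high byte comes first in memory.
The bytes are already most-significant first: 0x0345AEC9.
0x0345AEC9 = 54898377.

54898377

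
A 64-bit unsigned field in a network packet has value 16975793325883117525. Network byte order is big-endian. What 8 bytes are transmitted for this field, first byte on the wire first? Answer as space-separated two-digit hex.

16975793325883117525 in hexadecimal, padded to 64 bits, is 0xEB96221699B5CFD5.
Split into bytes (most-significant first): EB 96 22 16 99 B5 CF D5.
In big-endian order the high byte comes first in memory.
So the memory order matches the most-significant-first order: EB 96 22 16 99 B5 CF D5.

EB 96 22 16 99 B5 CF D5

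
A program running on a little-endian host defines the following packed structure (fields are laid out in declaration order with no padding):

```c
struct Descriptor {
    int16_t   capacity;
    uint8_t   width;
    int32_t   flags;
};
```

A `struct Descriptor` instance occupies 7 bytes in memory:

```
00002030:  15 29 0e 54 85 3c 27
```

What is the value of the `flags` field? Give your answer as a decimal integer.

`flags` follows `capacity` (2 B), `width` (1 B), so it starts at offset 2 + 1 = 3 and occupies 4 bytes.
Bytes at offsets 3..6: 54 85 3C 27.
Little-endian: lowest address holds the least-significant byte.
Reassemble most-significant byte first: 27 3C 85 54 → 0x273C8554.
0x273C8554 = 658277716.

658277716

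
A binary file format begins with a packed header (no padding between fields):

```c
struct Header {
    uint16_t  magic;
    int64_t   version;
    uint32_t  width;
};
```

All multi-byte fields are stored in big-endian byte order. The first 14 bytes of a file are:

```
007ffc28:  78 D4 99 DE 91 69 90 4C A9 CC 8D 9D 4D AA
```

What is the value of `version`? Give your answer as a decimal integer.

-7359284858498274868

`version` follows `magic` (2 bytes), so it starts at byte offset 2 and occupies 8 bytes.
Bytes at offsets 2..9: 99 DE 91 69 90 4C A9 CC.
Big-endian: lowest address holds the most-significant byte.
The bytes are already most-significant first: 0x99DE9169904CA9CC.
Top bit is set, so as a signed 64-bit value this is 0x99DE9169904CA9CC − 2^64 = -7359284858498274868.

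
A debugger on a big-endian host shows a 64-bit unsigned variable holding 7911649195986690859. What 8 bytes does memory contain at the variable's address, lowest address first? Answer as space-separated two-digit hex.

6D CB D3 06 AA 4A A3 2B

7911649195986690859 in hexadecimal, padded to 64 bits, is 0x6DCBD306AA4AA32B.
Split into bytes (most-significant first): 6D CB D3 06 AA 4A A3 2B.
In big-endian order the high byte comes first in memory.
So the memory order matches the most-significant-first order: 6D CB D3 06 AA 4A A3 2B.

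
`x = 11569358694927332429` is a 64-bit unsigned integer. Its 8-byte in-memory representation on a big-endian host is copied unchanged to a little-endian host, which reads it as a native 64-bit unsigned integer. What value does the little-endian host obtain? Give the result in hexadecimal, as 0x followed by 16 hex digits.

0x4D74389A6F9E8EA0

11569358694927332429 in 64-bit hexadecimal is 0xA08E9E6F9A38744D.
Stored big-endian, the bytes at ascending addresses are A0 8E 9E 6F 9A 38 74 4D.
Read back as little-endian, the first byte is least significant, giving 0x4D74389A6F9E8EA0.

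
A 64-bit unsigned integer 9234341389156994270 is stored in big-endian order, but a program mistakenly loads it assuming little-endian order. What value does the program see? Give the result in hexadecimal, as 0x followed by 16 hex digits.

0xDECC635B91F82680

9234341389156994270 in 64-bit hexadecimal is 0x8026F8915B63CCDE.
Stored big-endian, the bytes at ascending addresses are 80 26 F8 91 5B 63 CC DE.
Read back as little-endian, the first byte is least significant, giving 0xDECC635B91F82680.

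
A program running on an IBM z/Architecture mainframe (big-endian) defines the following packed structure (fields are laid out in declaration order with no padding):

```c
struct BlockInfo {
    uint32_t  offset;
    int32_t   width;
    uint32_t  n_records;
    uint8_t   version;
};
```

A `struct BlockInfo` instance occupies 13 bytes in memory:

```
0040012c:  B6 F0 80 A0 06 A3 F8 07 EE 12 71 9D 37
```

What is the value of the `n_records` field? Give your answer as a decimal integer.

`n_records` follows `offset` (4 B), `width` (4 B), so it starts at offset 4 + 4 = 8 and occupies 4 bytes.
Bytes at offsets 8..11: EE 12 71 9D.
Big-endian stores the most-significant byte at the lowest address.
The bytes are already most-significant first: 0xEE12719D.
0xEE12719D = 3994186141.

3994186141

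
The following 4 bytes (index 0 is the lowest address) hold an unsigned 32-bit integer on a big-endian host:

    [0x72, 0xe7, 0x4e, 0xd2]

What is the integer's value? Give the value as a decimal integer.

Big-endian stores the most-significant byte at the lowest address.
The bytes are already most-significant first: 0x72E74ED2.
0x72E74ED2 = 1927761618.

1927761618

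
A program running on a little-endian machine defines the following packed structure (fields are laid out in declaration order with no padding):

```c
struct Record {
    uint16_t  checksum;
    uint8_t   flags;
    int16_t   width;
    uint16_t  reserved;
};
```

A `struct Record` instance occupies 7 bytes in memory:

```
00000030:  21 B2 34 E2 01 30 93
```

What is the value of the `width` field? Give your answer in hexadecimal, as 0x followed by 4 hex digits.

0x01E2

`width` follows `checksum` (2 B), `flags` (1 B), so it starts at offset 2 + 1 = 3 and occupies 2 bytes.
Bytes at offsets 3..4: E2 01.
Little-endian stores the least-significant byte at the lowest address.
Reassemble most-significant byte first: 01 E2 → 0x01E2.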